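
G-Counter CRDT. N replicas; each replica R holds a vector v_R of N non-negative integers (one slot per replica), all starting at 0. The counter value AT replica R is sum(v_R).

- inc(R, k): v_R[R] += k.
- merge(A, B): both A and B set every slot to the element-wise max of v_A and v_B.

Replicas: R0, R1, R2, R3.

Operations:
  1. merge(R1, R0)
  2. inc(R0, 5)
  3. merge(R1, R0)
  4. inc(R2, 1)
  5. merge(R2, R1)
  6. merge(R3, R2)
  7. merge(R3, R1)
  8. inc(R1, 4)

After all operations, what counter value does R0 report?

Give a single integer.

Op 1: merge R1<->R0 -> R1=(0,0,0,0) R0=(0,0,0,0)
Op 2: inc R0 by 5 -> R0=(5,0,0,0) value=5
Op 3: merge R1<->R0 -> R1=(5,0,0,0) R0=(5,0,0,0)
Op 4: inc R2 by 1 -> R2=(0,0,1,0) value=1
Op 5: merge R2<->R1 -> R2=(5,0,1,0) R1=(5,0,1,0)
Op 6: merge R3<->R2 -> R3=(5,0,1,0) R2=(5,0,1,0)
Op 7: merge R3<->R1 -> R3=(5,0,1,0) R1=(5,0,1,0)
Op 8: inc R1 by 4 -> R1=(5,4,1,0) value=10

Answer: 5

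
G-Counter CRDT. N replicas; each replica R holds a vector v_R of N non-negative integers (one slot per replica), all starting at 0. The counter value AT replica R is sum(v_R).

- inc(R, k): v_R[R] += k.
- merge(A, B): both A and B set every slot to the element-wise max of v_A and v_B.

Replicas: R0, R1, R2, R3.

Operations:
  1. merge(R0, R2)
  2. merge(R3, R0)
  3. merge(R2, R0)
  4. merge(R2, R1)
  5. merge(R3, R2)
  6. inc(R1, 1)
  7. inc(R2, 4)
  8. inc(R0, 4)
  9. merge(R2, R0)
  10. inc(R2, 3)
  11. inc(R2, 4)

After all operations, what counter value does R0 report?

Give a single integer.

Op 1: merge R0<->R2 -> R0=(0,0,0,0) R2=(0,0,0,0)
Op 2: merge R3<->R0 -> R3=(0,0,0,0) R0=(0,0,0,0)
Op 3: merge R2<->R0 -> R2=(0,0,0,0) R0=(0,0,0,0)
Op 4: merge R2<->R1 -> R2=(0,0,0,0) R1=(0,0,0,0)
Op 5: merge R3<->R2 -> R3=(0,0,0,0) R2=(0,0,0,0)
Op 6: inc R1 by 1 -> R1=(0,1,0,0) value=1
Op 7: inc R2 by 4 -> R2=(0,0,4,0) value=4
Op 8: inc R0 by 4 -> R0=(4,0,0,0) value=4
Op 9: merge R2<->R0 -> R2=(4,0,4,0) R0=(4,0,4,0)
Op 10: inc R2 by 3 -> R2=(4,0,7,0) value=11
Op 11: inc R2 by 4 -> R2=(4,0,11,0) value=15

Answer: 8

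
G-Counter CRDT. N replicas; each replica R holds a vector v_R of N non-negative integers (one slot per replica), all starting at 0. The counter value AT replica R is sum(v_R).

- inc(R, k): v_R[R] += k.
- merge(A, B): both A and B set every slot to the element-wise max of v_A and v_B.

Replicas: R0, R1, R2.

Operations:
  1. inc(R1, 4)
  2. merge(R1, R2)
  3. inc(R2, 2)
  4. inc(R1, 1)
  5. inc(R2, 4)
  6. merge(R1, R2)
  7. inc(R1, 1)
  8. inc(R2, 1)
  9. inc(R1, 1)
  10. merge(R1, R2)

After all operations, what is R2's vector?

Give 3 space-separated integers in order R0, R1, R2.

Op 1: inc R1 by 4 -> R1=(0,4,0) value=4
Op 2: merge R1<->R2 -> R1=(0,4,0) R2=(0,4,0)
Op 3: inc R2 by 2 -> R2=(0,4,2) value=6
Op 4: inc R1 by 1 -> R1=(0,5,0) value=5
Op 5: inc R2 by 4 -> R2=(0,4,6) value=10
Op 6: merge R1<->R2 -> R1=(0,5,6) R2=(0,5,6)
Op 7: inc R1 by 1 -> R1=(0,6,6) value=12
Op 8: inc R2 by 1 -> R2=(0,5,7) value=12
Op 9: inc R1 by 1 -> R1=(0,7,6) value=13
Op 10: merge R1<->R2 -> R1=(0,7,7) R2=(0,7,7)

Answer: 0 7 7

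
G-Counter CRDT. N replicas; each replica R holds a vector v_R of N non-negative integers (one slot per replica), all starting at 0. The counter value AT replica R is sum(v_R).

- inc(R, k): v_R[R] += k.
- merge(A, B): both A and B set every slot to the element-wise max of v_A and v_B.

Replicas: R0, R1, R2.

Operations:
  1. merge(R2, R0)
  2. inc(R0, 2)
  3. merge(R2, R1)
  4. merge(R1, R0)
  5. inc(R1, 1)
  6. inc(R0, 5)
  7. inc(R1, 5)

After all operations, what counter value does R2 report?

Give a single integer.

Op 1: merge R2<->R0 -> R2=(0,0,0) R0=(0,0,0)
Op 2: inc R0 by 2 -> R0=(2,0,0) value=2
Op 3: merge R2<->R1 -> R2=(0,0,0) R1=(0,0,0)
Op 4: merge R1<->R0 -> R1=(2,0,0) R0=(2,0,0)
Op 5: inc R1 by 1 -> R1=(2,1,0) value=3
Op 6: inc R0 by 5 -> R0=(7,0,0) value=7
Op 7: inc R1 by 5 -> R1=(2,6,0) value=8

Answer: 0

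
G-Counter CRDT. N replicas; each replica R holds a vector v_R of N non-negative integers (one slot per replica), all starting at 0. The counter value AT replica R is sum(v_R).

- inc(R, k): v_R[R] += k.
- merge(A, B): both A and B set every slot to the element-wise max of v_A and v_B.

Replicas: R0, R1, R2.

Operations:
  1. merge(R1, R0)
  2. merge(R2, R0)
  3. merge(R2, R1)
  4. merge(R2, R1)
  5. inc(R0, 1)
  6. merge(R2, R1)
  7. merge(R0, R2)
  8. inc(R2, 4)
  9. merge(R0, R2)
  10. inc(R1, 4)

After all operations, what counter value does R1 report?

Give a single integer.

Op 1: merge R1<->R0 -> R1=(0,0,0) R0=(0,0,0)
Op 2: merge R2<->R0 -> R2=(0,0,0) R0=(0,0,0)
Op 3: merge R2<->R1 -> R2=(0,0,0) R1=(0,0,0)
Op 4: merge R2<->R1 -> R2=(0,0,0) R1=(0,0,0)
Op 5: inc R0 by 1 -> R0=(1,0,0) value=1
Op 6: merge R2<->R1 -> R2=(0,0,0) R1=(0,0,0)
Op 7: merge R0<->R2 -> R0=(1,0,0) R2=(1,0,0)
Op 8: inc R2 by 4 -> R2=(1,0,4) value=5
Op 9: merge R0<->R2 -> R0=(1,0,4) R2=(1,0,4)
Op 10: inc R1 by 4 -> R1=(0,4,0) value=4

Answer: 4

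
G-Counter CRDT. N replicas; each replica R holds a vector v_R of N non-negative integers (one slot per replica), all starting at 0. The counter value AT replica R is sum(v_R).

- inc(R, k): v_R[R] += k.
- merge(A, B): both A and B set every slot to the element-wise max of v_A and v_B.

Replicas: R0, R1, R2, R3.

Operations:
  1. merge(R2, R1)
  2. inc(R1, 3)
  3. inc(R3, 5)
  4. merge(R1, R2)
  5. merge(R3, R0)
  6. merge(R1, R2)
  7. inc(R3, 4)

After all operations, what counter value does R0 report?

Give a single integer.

Op 1: merge R2<->R1 -> R2=(0,0,0,0) R1=(0,0,0,0)
Op 2: inc R1 by 3 -> R1=(0,3,0,0) value=3
Op 3: inc R3 by 5 -> R3=(0,0,0,5) value=5
Op 4: merge R1<->R2 -> R1=(0,3,0,0) R2=(0,3,0,0)
Op 5: merge R3<->R0 -> R3=(0,0,0,5) R0=(0,0,0,5)
Op 6: merge R1<->R2 -> R1=(0,3,0,0) R2=(0,3,0,0)
Op 7: inc R3 by 4 -> R3=(0,0,0,9) value=9

Answer: 5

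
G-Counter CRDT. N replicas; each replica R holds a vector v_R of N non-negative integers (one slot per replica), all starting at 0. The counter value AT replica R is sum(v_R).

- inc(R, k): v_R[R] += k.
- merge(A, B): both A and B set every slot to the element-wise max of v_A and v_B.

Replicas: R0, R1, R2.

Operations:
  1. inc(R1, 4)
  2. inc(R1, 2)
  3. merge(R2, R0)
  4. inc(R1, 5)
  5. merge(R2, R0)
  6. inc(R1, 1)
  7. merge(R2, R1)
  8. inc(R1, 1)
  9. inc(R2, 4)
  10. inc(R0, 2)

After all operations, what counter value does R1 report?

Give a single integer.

Answer: 13

Derivation:
Op 1: inc R1 by 4 -> R1=(0,4,0) value=4
Op 2: inc R1 by 2 -> R1=(0,6,0) value=6
Op 3: merge R2<->R0 -> R2=(0,0,0) R0=(0,0,0)
Op 4: inc R1 by 5 -> R1=(0,11,0) value=11
Op 5: merge R2<->R0 -> R2=(0,0,0) R0=(0,0,0)
Op 6: inc R1 by 1 -> R1=(0,12,0) value=12
Op 7: merge R2<->R1 -> R2=(0,12,0) R1=(0,12,0)
Op 8: inc R1 by 1 -> R1=(0,13,0) value=13
Op 9: inc R2 by 4 -> R2=(0,12,4) value=16
Op 10: inc R0 by 2 -> R0=(2,0,0) value=2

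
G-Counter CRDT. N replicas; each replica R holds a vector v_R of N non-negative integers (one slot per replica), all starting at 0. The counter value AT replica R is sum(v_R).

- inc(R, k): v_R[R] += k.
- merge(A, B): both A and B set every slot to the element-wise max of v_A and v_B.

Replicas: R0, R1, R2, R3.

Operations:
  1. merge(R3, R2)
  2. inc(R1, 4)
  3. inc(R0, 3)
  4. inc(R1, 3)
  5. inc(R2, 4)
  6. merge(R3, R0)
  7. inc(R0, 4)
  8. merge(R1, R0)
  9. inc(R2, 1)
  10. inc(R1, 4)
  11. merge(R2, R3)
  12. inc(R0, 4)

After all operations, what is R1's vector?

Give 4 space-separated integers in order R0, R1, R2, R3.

Op 1: merge R3<->R2 -> R3=(0,0,0,0) R2=(0,0,0,0)
Op 2: inc R1 by 4 -> R1=(0,4,0,0) value=4
Op 3: inc R0 by 3 -> R0=(3,0,0,0) value=3
Op 4: inc R1 by 3 -> R1=(0,7,0,0) value=7
Op 5: inc R2 by 4 -> R2=(0,0,4,0) value=4
Op 6: merge R3<->R0 -> R3=(3,0,0,0) R0=(3,0,0,0)
Op 7: inc R0 by 4 -> R0=(7,0,0,0) value=7
Op 8: merge R1<->R0 -> R1=(7,7,0,0) R0=(7,7,0,0)
Op 9: inc R2 by 1 -> R2=(0,0,5,0) value=5
Op 10: inc R1 by 4 -> R1=(7,11,0,0) value=18
Op 11: merge R2<->R3 -> R2=(3,0,5,0) R3=(3,0,5,0)
Op 12: inc R0 by 4 -> R0=(11,7,0,0) value=18

Answer: 7 11 0 0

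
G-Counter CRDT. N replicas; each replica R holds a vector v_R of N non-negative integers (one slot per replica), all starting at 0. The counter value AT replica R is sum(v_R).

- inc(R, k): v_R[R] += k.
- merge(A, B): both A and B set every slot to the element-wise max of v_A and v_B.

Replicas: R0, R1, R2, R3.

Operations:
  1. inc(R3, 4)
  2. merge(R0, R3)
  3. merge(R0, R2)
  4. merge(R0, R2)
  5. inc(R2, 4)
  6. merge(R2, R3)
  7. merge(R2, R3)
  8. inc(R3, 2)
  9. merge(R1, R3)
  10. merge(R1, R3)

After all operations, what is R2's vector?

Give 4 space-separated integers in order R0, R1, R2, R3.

Op 1: inc R3 by 4 -> R3=(0,0,0,4) value=4
Op 2: merge R0<->R3 -> R0=(0,0,0,4) R3=(0,0,0,4)
Op 3: merge R0<->R2 -> R0=(0,0,0,4) R2=(0,0,0,4)
Op 4: merge R0<->R2 -> R0=(0,0,0,4) R2=(0,0,0,4)
Op 5: inc R2 by 4 -> R2=(0,0,4,4) value=8
Op 6: merge R2<->R3 -> R2=(0,0,4,4) R3=(0,0,4,4)
Op 7: merge R2<->R3 -> R2=(0,0,4,4) R3=(0,0,4,4)
Op 8: inc R3 by 2 -> R3=(0,0,4,6) value=10
Op 9: merge R1<->R3 -> R1=(0,0,4,6) R3=(0,0,4,6)
Op 10: merge R1<->R3 -> R1=(0,0,4,6) R3=(0,0,4,6)

Answer: 0 0 4 4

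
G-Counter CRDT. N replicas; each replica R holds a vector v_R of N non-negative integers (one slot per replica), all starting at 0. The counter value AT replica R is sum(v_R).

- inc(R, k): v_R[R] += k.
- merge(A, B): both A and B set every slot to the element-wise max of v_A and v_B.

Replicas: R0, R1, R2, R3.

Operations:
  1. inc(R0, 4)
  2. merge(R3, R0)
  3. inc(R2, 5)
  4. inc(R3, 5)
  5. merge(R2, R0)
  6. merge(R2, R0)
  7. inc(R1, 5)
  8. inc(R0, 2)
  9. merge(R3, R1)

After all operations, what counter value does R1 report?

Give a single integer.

Op 1: inc R0 by 4 -> R0=(4,0,0,0) value=4
Op 2: merge R3<->R0 -> R3=(4,0,0,0) R0=(4,0,0,0)
Op 3: inc R2 by 5 -> R2=(0,0,5,0) value=5
Op 4: inc R3 by 5 -> R3=(4,0,0,5) value=9
Op 5: merge R2<->R0 -> R2=(4,0,5,0) R0=(4,0,5,0)
Op 6: merge R2<->R0 -> R2=(4,0,5,0) R0=(4,0,5,0)
Op 7: inc R1 by 5 -> R1=(0,5,0,0) value=5
Op 8: inc R0 by 2 -> R0=(6,0,5,0) value=11
Op 9: merge R3<->R1 -> R3=(4,5,0,5) R1=(4,5,0,5)

Answer: 14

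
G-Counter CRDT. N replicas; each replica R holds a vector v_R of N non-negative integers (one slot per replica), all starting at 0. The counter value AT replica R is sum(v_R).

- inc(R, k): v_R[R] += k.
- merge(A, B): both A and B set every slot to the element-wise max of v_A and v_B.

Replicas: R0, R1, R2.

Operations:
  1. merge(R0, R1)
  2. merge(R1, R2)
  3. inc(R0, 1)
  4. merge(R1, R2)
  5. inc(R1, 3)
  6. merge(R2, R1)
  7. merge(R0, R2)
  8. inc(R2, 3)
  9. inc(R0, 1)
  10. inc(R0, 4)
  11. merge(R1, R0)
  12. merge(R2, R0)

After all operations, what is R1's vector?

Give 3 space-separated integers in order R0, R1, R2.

Op 1: merge R0<->R1 -> R0=(0,0,0) R1=(0,0,0)
Op 2: merge R1<->R2 -> R1=(0,0,0) R2=(0,0,0)
Op 3: inc R0 by 1 -> R0=(1,0,0) value=1
Op 4: merge R1<->R2 -> R1=(0,0,0) R2=(0,0,0)
Op 5: inc R1 by 3 -> R1=(0,3,0) value=3
Op 6: merge R2<->R1 -> R2=(0,3,0) R1=(0,3,0)
Op 7: merge R0<->R2 -> R0=(1,3,0) R2=(1,3,0)
Op 8: inc R2 by 3 -> R2=(1,3,3) value=7
Op 9: inc R0 by 1 -> R0=(2,3,0) value=5
Op 10: inc R0 by 4 -> R0=(6,3,0) value=9
Op 11: merge R1<->R0 -> R1=(6,3,0) R0=(6,3,0)
Op 12: merge R2<->R0 -> R2=(6,3,3) R0=(6,3,3)

Answer: 6 3 0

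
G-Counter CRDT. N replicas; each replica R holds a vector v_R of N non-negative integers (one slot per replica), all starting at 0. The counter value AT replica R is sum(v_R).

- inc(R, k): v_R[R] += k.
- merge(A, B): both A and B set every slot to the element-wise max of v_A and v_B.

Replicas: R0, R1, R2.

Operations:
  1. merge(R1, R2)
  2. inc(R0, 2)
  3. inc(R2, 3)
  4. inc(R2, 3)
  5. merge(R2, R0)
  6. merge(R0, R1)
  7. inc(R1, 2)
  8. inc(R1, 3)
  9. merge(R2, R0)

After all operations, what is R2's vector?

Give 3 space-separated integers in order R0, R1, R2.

Answer: 2 0 6

Derivation:
Op 1: merge R1<->R2 -> R1=(0,0,0) R2=(0,0,0)
Op 2: inc R0 by 2 -> R0=(2,0,0) value=2
Op 3: inc R2 by 3 -> R2=(0,0,3) value=3
Op 4: inc R2 by 3 -> R2=(0,0,6) value=6
Op 5: merge R2<->R0 -> R2=(2,0,6) R0=(2,0,6)
Op 6: merge R0<->R1 -> R0=(2,0,6) R1=(2,0,6)
Op 7: inc R1 by 2 -> R1=(2,2,6) value=10
Op 8: inc R1 by 3 -> R1=(2,5,6) value=13
Op 9: merge R2<->R0 -> R2=(2,0,6) R0=(2,0,6)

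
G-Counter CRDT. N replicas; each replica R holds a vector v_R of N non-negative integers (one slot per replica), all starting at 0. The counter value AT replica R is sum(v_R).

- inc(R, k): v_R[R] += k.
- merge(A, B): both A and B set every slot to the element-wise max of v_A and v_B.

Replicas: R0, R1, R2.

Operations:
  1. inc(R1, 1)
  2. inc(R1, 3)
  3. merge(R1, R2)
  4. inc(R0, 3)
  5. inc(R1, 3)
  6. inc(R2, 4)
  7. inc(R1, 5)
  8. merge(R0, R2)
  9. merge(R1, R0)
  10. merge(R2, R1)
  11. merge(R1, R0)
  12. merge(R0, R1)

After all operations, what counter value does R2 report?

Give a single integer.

Op 1: inc R1 by 1 -> R1=(0,1,0) value=1
Op 2: inc R1 by 3 -> R1=(0,4,0) value=4
Op 3: merge R1<->R2 -> R1=(0,4,0) R2=(0,4,0)
Op 4: inc R0 by 3 -> R0=(3,0,0) value=3
Op 5: inc R1 by 3 -> R1=(0,7,0) value=7
Op 6: inc R2 by 4 -> R2=(0,4,4) value=8
Op 7: inc R1 by 5 -> R1=(0,12,0) value=12
Op 8: merge R0<->R2 -> R0=(3,4,4) R2=(3,4,4)
Op 9: merge R1<->R0 -> R1=(3,12,4) R0=(3,12,4)
Op 10: merge R2<->R1 -> R2=(3,12,4) R1=(3,12,4)
Op 11: merge R1<->R0 -> R1=(3,12,4) R0=(3,12,4)
Op 12: merge R0<->R1 -> R0=(3,12,4) R1=(3,12,4)

Answer: 19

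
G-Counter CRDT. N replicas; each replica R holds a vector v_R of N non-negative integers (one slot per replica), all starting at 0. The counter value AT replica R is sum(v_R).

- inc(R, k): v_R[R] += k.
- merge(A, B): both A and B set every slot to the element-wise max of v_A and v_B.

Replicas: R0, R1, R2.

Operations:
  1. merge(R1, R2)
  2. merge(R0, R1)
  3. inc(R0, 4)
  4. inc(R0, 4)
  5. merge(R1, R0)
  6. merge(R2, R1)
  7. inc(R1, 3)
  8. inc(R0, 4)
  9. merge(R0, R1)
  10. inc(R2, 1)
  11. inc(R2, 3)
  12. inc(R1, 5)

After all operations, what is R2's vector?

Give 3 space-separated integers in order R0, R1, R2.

Answer: 8 0 4

Derivation:
Op 1: merge R1<->R2 -> R1=(0,0,0) R2=(0,0,0)
Op 2: merge R0<->R1 -> R0=(0,0,0) R1=(0,0,0)
Op 3: inc R0 by 4 -> R0=(4,0,0) value=4
Op 4: inc R0 by 4 -> R0=(8,0,0) value=8
Op 5: merge R1<->R0 -> R1=(8,0,0) R0=(8,0,0)
Op 6: merge R2<->R1 -> R2=(8,0,0) R1=(8,0,0)
Op 7: inc R1 by 3 -> R1=(8,3,0) value=11
Op 8: inc R0 by 4 -> R0=(12,0,0) value=12
Op 9: merge R0<->R1 -> R0=(12,3,0) R1=(12,3,0)
Op 10: inc R2 by 1 -> R2=(8,0,1) value=9
Op 11: inc R2 by 3 -> R2=(8,0,4) value=12
Op 12: inc R1 by 5 -> R1=(12,8,0) value=20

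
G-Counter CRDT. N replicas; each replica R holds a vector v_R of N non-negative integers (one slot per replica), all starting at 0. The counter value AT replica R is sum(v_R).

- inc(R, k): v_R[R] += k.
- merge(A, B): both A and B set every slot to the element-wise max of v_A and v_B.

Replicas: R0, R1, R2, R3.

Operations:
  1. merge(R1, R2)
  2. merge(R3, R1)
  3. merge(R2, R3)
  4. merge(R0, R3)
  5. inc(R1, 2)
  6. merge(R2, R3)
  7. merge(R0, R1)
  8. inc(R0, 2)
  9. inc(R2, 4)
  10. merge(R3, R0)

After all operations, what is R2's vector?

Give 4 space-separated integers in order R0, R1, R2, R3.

Answer: 0 0 4 0

Derivation:
Op 1: merge R1<->R2 -> R1=(0,0,0,0) R2=(0,0,0,0)
Op 2: merge R3<->R1 -> R3=(0,0,0,0) R1=(0,0,0,0)
Op 3: merge R2<->R3 -> R2=(0,0,0,0) R3=(0,0,0,0)
Op 4: merge R0<->R3 -> R0=(0,0,0,0) R3=(0,0,0,0)
Op 5: inc R1 by 2 -> R1=(0,2,0,0) value=2
Op 6: merge R2<->R3 -> R2=(0,0,0,0) R3=(0,0,0,0)
Op 7: merge R0<->R1 -> R0=(0,2,0,0) R1=(0,2,0,0)
Op 8: inc R0 by 2 -> R0=(2,2,0,0) value=4
Op 9: inc R2 by 4 -> R2=(0,0,4,0) value=4
Op 10: merge R3<->R0 -> R3=(2,2,0,0) R0=(2,2,0,0)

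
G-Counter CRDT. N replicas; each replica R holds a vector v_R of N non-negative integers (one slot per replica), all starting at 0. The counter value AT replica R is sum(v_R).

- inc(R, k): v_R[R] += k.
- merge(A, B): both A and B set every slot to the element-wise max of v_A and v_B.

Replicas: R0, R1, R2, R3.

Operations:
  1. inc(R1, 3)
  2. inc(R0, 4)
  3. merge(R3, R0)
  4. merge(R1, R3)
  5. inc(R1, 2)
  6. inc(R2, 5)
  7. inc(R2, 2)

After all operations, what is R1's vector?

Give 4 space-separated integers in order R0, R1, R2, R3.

Op 1: inc R1 by 3 -> R1=(0,3,0,0) value=3
Op 2: inc R0 by 4 -> R0=(4,0,0,0) value=4
Op 3: merge R3<->R0 -> R3=(4,0,0,0) R0=(4,0,0,0)
Op 4: merge R1<->R3 -> R1=(4,3,0,0) R3=(4,3,0,0)
Op 5: inc R1 by 2 -> R1=(4,5,0,0) value=9
Op 6: inc R2 by 5 -> R2=(0,0,5,0) value=5
Op 7: inc R2 by 2 -> R2=(0,0,7,0) value=7

Answer: 4 5 0 0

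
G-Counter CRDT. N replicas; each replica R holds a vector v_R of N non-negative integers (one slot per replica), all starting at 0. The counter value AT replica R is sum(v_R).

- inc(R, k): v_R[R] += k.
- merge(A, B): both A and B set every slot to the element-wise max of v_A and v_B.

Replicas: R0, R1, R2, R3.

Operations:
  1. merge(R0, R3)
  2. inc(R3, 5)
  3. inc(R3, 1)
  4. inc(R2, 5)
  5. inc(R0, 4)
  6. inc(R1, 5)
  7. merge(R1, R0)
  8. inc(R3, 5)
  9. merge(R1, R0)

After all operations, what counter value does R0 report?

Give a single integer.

Op 1: merge R0<->R3 -> R0=(0,0,0,0) R3=(0,0,0,0)
Op 2: inc R3 by 5 -> R3=(0,0,0,5) value=5
Op 3: inc R3 by 1 -> R3=(0,0,0,6) value=6
Op 4: inc R2 by 5 -> R2=(0,0,5,0) value=5
Op 5: inc R0 by 4 -> R0=(4,0,0,0) value=4
Op 6: inc R1 by 5 -> R1=(0,5,0,0) value=5
Op 7: merge R1<->R0 -> R1=(4,5,0,0) R0=(4,5,0,0)
Op 8: inc R3 by 5 -> R3=(0,0,0,11) value=11
Op 9: merge R1<->R0 -> R1=(4,5,0,0) R0=(4,5,0,0)

Answer: 9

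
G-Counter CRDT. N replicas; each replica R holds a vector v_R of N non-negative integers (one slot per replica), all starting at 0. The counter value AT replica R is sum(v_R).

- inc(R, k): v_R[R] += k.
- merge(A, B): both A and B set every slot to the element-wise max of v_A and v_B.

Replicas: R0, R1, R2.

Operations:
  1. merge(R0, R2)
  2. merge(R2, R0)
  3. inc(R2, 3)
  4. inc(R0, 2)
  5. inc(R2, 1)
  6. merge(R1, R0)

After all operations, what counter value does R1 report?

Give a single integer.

Answer: 2

Derivation:
Op 1: merge R0<->R2 -> R0=(0,0,0) R2=(0,0,0)
Op 2: merge R2<->R0 -> R2=(0,0,0) R0=(0,0,0)
Op 3: inc R2 by 3 -> R2=(0,0,3) value=3
Op 4: inc R0 by 2 -> R0=(2,0,0) value=2
Op 5: inc R2 by 1 -> R2=(0,0,4) value=4
Op 6: merge R1<->R0 -> R1=(2,0,0) R0=(2,0,0)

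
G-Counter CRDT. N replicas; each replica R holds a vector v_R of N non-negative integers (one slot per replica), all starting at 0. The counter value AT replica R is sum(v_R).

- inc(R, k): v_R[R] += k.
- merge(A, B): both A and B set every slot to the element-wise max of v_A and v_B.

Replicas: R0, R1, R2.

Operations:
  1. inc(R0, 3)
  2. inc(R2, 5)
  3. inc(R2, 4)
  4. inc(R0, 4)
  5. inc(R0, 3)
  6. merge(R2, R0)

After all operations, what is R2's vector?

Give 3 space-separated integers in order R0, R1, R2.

Answer: 10 0 9

Derivation:
Op 1: inc R0 by 3 -> R0=(3,0,0) value=3
Op 2: inc R2 by 5 -> R2=(0,0,5) value=5
Op 3: inc R2 by 4 -> R2=(0,0,9) value=9
Op 4: inc R0 by 4 -> R0=(7,0,0) value=7
Op 5: inc R0 by 3 -> R0=(10,0,0) value=10
Op 6: merge R2<->R0 -> R2=(10,0,9) R0=(10,0,9)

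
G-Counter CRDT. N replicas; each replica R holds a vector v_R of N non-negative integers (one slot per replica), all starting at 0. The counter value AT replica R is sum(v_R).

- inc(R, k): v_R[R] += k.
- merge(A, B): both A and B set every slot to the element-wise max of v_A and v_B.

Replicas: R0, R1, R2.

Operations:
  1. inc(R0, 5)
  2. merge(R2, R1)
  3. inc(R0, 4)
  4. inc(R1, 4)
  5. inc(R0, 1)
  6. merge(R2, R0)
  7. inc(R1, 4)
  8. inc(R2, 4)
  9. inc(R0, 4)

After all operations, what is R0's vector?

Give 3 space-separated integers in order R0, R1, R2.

Answer: 14 0 0

Derivation:
Op 1: inc R0 by 5 -> R0=(5,0,0) value=5
Op 2: merge R2<->R1 -> R2=(0,0,0) R1=(0,0,0)
Op 3: inc R0 by 4 -> R0=(9,0,0) value=9
Op 4: inc R1 by 4 -> R1=(0,4,0) value=4
Op 5: inc R0 by 1 -> R0=(10,0,0) value=10
Op 6: merge R2<->R0 -> R2=(10,0,0) R0=(10,0,0)
Op 7: inc R1 by 4 -> R1=(0,8,0) value=8
Op 8: inc R2 by 4 -> R2=(10,0,4) value=14
Op 9: inc R0 by 4 -> R0=(14,0,0) value=14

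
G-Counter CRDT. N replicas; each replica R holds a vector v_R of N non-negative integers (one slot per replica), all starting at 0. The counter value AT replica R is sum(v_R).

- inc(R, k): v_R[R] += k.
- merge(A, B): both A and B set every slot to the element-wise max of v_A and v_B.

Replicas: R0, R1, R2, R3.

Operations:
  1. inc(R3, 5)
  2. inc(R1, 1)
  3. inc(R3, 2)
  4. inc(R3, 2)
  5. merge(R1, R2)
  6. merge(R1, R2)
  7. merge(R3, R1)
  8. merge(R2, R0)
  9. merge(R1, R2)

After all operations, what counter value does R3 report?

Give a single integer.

Op 1: inc R3 by 5 -> R3=(0,0,0,5) value=5
Op 2: inc R1 by 1 -> R1=(0,1,0,0) value=1
Op 3: inc R3 by 2 -> R3=(0,0,0,7) value=7
Op 4: inc R3 by 2 -> R3=(0,0,0,9) value=9
Op 5: merge R1<->R2 -> R1=(0,1,0,0) R2=(0,1,0,0)
Op 6: merge R1<->R2 -> R1=(0,1,0,0) R2=(0,1,0,0)
Op 7: merge R3<->R1 -> R3=(0,1,0,9) R1=(0,1,0,9)
Op 8: merge R2<->R0 -> R2=(0,1,0,0) R0=(0,1,0,0)
Op 9: merge R1<->R2 -> R1=(0,1,0,9) R2=(0,1,0,9)

Answer: 10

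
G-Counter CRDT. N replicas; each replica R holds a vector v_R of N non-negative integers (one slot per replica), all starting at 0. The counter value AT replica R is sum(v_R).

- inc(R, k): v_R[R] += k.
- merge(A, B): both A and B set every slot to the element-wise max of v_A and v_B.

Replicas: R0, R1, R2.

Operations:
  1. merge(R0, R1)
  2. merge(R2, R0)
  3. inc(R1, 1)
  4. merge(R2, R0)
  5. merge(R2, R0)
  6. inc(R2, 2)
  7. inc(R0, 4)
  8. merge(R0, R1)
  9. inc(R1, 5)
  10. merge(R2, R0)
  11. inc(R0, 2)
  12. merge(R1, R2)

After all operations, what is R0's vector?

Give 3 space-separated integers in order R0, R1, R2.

Op 1: merge R0<->R1 -> R0=(0,0,0) R1=(0,0,0)
Op 2: merge R2<->R0 -> R2=(0,0,0) R0=(0,0,0)
Op 3: inc R1 by 1 -> R1=(0,1,0) value=1
Op 4: merge R2<->R0 -> R2=(0,0,0) R0=(0,0,0)
Op 5: merge R2<->R0 -> R2=(0,0,0) R0=(0,0,0)
Op 6: inc R2 by 2 -> R2=(0,0,2) value=2
Op 7: inc R0 by 4 -> R0=(4,0,0) value=4
Op 8: merge R0<->R1 -> R0=(4,1,0) R1=(4,1,0)
Op 9: inc R1 by 5 -> R1=(4,6,0) value=10
Op 10: merge R2<->R0 -> R2=(4,1,2) R0=(4,1,2)
Op 11: inc R0 by 2 -> R0=(6,1,2) value=9
Op 12: merge R1<->R2 -> R1=(4,6,2) R2=(4,6,2)

Answer: 6 1 2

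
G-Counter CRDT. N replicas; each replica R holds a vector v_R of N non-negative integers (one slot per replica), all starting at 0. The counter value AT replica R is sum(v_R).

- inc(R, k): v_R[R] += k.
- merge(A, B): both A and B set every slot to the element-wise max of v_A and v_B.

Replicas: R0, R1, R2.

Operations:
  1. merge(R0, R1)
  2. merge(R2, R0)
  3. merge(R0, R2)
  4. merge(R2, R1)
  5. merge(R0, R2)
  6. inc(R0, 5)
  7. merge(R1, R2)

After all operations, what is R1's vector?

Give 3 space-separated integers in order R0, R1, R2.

Op 1: merge R0<->R1 -> R0=(0,0,0) R1=(0,0,0)
Op 2: merge R2<->R0 -> R2=(0,0,0) R0=(0,0,0)
Op 3: merge R0<->R2 -> R0=(0,0,0) R2=(0,0,0)
Op 4: merge R2<->R1 -> R2=(0,0,0) R1=(0,0,0)
Op 5: merge R0<->R2 -> R0=(0,0,0) R2=(0,0,0)
Op 6: inc R0 by 5 -> R0=(5,0,0) value=5
Op 7: merge R1<->R2 -> R1=(0,0,0) R2=(0,0,0)

Answer: 0 0 0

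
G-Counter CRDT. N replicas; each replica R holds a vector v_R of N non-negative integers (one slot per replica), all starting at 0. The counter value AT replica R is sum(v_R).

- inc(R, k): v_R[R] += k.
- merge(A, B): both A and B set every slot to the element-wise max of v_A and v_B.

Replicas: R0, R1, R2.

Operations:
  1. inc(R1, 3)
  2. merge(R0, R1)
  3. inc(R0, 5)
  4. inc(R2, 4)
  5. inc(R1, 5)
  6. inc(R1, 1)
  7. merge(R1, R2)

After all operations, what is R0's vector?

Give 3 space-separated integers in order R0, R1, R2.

Op 1: inc R1 by 3 -> R1=(0,3,0) value=3
Op 2: merge R0<->R1 -> R0=(0,3,0) R1=(0,3,0)
Op 3: inc R0 by 5 -> R0=(5,3,0) value=8
Op 4: inc R2 by 4 -> R2=(0,0,4) value=4
Op 5: inc R1 by 5 -> R1=(0,8,0) value=8
Op 6: inc R1 by 1 -> R1=(0,9,0) value=9
Op 7: merge R1<->R2 -> R1=(0,9,4) R2=(0,9,4)

Answer: 5 3 0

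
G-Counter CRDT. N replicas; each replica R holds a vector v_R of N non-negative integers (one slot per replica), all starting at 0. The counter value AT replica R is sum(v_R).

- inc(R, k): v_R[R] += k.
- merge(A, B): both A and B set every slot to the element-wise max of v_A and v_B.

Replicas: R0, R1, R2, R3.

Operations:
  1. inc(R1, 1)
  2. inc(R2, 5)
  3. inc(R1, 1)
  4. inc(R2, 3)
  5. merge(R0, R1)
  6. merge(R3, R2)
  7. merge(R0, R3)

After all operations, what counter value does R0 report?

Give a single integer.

Op 1: inc R1 by 1 -> R1=(0,1,0,0) value=1
Op 2: inc R2 by 5 -> R2=(0,0,5,0) value=5
Op 3: inc R1 by 1 -> R1=(0,2,0,0) value=2
Op 4: inc R2 by 3 -> R2=(0,0,8,0) value=8
Op 5: merge R0<->R1 -> R0=(0,2,0,0) R1=(0,2,0,0)
Op 6: merge R3<->R2 -> R3=(0,0,8,0) R2=(0,0,8,0)
Op 7: merge R0<->R3 -> R0=(0,2,8,0) R3=(0,2,8,0)

Answer: 10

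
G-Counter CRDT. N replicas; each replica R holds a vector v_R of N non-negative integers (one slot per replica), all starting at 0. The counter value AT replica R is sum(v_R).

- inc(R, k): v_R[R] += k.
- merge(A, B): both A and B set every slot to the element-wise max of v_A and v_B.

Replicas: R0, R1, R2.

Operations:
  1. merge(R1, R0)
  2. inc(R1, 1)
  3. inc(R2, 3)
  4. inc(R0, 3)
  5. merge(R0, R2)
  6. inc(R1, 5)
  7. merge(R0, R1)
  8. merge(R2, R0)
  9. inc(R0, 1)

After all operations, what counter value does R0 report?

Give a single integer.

Answer: 13

Derivation:
Op 1: merge R1<->R0 -> R1=(0,0,0) R0=(0,0,0)
Op 2: inc R1 by 1 -> R1=(0,1,0) value=1
Op 3: inc R2 by 3 -> R2=(0,0,3) value=3
Op 4: inc R0 by 3 -> R0=(3,0,0) value=3
Op 5: merge R0<->R2 -> R0=(3,0,3) R2=(3,0,3)
Op 6: inc R1 by 5 -> R1=(0,6,0) value=6
Op 7: merge R0<->R1 -> R0=(3,6,3) R1=(3,6,3)
Op 8: merge R2<->R0 -> R2=(3,6,3) R0=(3,6,3)
Op 9: inc R0 by 1 -> R0=(4,6,3) value=13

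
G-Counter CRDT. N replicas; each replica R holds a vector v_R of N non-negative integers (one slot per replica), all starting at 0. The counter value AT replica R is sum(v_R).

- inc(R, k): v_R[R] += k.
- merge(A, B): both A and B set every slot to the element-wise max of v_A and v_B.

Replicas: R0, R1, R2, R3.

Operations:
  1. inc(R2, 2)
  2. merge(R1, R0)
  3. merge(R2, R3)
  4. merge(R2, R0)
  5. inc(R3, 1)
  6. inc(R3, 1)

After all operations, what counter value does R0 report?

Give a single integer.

Op 1: inc R2 by 2 -> R2=(0,0,2,0) value=2
Op 2: merge R1<->R0 -> R1=(0,0,0,0) R0=(0,0,0,0)
Op 3: merge R2<->R3 -> R2=(0,0,2,0) R3=(0,0,2,0)
Op 4: merge R2<->R0 -> R2=(0,0,2,0) R0=(0,0,2,0)
Op 5: inc R3 by 1 -> R3=(0,0,2,1) value=3
Op 6: inc R3 by 1 -> R3=(0,0,2,2) value=4

Answer: 2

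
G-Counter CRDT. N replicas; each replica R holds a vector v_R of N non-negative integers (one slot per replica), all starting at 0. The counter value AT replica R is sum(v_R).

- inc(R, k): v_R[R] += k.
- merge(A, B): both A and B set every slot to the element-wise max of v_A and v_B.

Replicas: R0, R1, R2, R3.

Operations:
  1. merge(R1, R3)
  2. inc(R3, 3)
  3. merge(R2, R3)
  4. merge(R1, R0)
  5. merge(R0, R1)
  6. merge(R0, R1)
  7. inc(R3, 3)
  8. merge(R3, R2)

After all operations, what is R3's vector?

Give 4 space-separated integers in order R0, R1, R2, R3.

Op 1: merge R1<->R3 -> R1=(0,0,0,0) R3=(0,0,0,0)
Op 2: inc R3 by 3 -> R3=(0,0,0,3) value=3
Op 3: merge R2<->R3 -> R2=(0,0,0,3) R3=(0,0,0,3)
Op 4: merge R1<->R0 -> R1=(0,0,0,0) R0=(0,0,0,0)
Op 5: merge R0<->R1 -> R0=(0,0,0,0) R1=(0,0,0,0)
Op 6: merge R0<->R1 -> R0=(0,0,0,0) R1=(0,0,0,0)
Op 7: inc R3 by 3 -> R3=(0,0,0,6) value=6
Op 8: merge R3<->R2 -> R3=(0,0,0,6) R2=(0,0,0,6)

Answer: 0 0 0 6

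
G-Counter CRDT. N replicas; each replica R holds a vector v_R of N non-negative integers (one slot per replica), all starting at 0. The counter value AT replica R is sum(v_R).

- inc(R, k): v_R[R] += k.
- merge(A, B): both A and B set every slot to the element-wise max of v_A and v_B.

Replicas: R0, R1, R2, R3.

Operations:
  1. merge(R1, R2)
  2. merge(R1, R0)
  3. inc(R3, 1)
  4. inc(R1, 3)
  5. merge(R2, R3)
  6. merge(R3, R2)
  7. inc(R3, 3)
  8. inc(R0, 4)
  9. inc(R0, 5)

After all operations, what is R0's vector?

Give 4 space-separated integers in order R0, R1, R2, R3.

Op 1: merge R1<->R2 -> R1=(0,0,0,0) R2=(0,0,0,0)
Op 2: merge R1<->R0 -> R1=(0,0,0,0) R0=(0,0,0,0)
Op 3: inc R3 by 1 -> R3=(0,0,0,1) value=1
Op 4: inc R1 by 3 -> R1=(0,3,0,0) value=3
Op 5: merge R2<->R3 -> R2=(0,0,0,1) R3=(0,0,0,1)
Op 6: merge R3<->R2 -> R3=(0,0,0,1) R2=(0,0,0,1)
Op 7: inc R3 by 3 -> R3=(0,0,0,4) value=4
Op 8: inc R0 by 4 -> R0=(4,0,0,0) value=4
Op 9: inc R0 by 5 -> R0=(9,0,0,0) value=9

Answer: 9 0 0 0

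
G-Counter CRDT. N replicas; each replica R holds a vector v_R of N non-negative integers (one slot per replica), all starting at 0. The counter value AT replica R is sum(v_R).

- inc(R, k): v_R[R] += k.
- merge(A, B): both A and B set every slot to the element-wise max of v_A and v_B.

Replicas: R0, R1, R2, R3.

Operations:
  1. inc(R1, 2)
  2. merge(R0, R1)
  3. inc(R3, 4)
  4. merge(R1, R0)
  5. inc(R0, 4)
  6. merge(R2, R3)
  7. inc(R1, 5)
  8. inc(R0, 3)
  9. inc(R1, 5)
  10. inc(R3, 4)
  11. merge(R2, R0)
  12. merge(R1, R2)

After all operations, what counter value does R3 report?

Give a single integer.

Answer: 8

Derivation:
Op 1: inc R1 by 2 -> R1=(0,2,0,0) value=2
Op 2: merge R0<->R1 -> R0=(0,2,0,0) R1=(0,2,0,0)
Op 3: inc R3 by 4 -> R3=(0,0,0,4) value=4
Op 4: merge R1<->R0 -> R1=(0,2,0,0) R0=(0,2,0,0)
Op 5: inc R0 by 4 -> R0=(4,2,0,0) value=6
Op 6: merge R2<->R3 -> R2=(0,0,0,4) R3=(0,0,0,4)
Op 7: inc R1 by 5 -> R1=(0,7,0,0) value=7
Op 8: inc R0 by 3 -> R0=(7,2,0,0) value=9
Op 9: inc R1 by 5 -> R1=(0,12,0,0) value=12
Op 10: inc R3 by 4 -> R3=(0,0,0,8) value=8
Op 11: merge R2<->R0 -> R2=(7,2,0,4) R0=(7,2,0,4)
Op 12: merge R1<->R2 -> R1=(7,12,0,4) R2=(7,12,0,4)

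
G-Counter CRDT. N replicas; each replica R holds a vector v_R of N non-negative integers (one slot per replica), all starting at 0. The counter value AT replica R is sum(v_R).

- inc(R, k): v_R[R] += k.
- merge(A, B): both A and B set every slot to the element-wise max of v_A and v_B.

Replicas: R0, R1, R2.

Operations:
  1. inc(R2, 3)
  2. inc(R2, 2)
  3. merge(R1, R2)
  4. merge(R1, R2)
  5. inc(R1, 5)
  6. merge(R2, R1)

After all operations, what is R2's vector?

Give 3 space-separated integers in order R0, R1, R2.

Answer: 0 5 5

Derivation:
Op 1: inc R2 by 3 -> R2=(0,0,3) value=3
Op 2: inc R2 by 2 -> R2=(0,0,5) value=5
Op 3: merge R1<->R2 -> R1=(0,0,5) R2=(0,0,5)
Op 4: merge R1<->R2 -> R1=(0,0,5) R2=(0,0,5)
Op 5: inc R1 by 5 -> R1=(0,5,5) value=10
Op 6: merge R2<->R1 -> R2=(0,5,5) R1=(0,5,5)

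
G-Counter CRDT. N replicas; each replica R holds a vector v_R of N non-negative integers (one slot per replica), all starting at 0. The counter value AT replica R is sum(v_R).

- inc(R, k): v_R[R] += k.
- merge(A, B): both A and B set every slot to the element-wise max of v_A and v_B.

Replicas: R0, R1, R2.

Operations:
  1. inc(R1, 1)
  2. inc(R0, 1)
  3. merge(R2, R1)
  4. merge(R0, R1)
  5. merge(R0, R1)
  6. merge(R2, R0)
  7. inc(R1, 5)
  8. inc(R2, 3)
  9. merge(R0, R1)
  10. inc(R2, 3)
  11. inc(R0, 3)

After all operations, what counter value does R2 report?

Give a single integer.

Answer: 8

Derivation:
Op 1: inc R1 by 1 -> R1=(0,1,0) value=1
Op 2: inc R0 by 1 -> R0=(1,0,0) value=1
Op 3: merge R2<->R1 -> R2=(0,1,0) R1=(0,1,0)
Op 4: merge R0<->R1 -> R0=(1,1,0) R1=(1,1,0)
Op 5: merge R0<->R1 -> R0=(1,1,0) R1=(1,1,0)
Op 6: merge R2<->R0 -> R2=(1,1,0) R0=(1,1,0)
Op 7: inc R1 by 5 -> R1=(1,6,0) value=7
Op 8: inc R2 by 3 -> R2=(1,1,3) value=5
Op 9: merge R0<->R1 -> R0=(1,6,0) R1=(1,6,0)
Op 10: inc R2 by 3 -> R2=(1,1,6) value=8
Op 11: inc R0 by 3 -> R0=(4,6,0) value=10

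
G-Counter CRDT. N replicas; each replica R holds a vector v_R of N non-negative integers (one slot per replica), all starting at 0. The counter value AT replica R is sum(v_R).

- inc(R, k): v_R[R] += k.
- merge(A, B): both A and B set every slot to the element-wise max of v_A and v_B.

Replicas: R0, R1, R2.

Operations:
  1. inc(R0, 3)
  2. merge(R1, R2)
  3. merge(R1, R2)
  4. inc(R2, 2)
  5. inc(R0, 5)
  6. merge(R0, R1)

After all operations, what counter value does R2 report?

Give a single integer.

Answer: 2

Derivation:
Op 1: inc R0 by 3 -> R0=(3,0,0) value=3
Op 2: merge R1<->R2 -> R1=(0,0,0) R2=(0,0,0)
Op 3: merge R1<->R2 -> R1=(0,0,0) R2=(0,0,0)
Op 4: inc R2 by 2 -> R2=(0,0,2) value=2
Op 5: inc R0 by 5 -> R0=(8,0,0) value=8
Op 6: merge R0<->R1 -> R0=(8,0,0) R1=(8,0,0)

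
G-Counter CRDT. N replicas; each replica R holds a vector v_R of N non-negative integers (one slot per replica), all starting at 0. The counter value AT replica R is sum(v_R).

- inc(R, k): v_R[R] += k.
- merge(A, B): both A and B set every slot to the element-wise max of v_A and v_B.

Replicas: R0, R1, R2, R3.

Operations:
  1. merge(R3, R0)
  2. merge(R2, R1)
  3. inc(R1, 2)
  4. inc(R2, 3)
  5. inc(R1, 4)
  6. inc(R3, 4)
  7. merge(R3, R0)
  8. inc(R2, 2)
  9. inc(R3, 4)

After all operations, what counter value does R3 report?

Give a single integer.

Op 1: merge R3<->R0 -> R3=(0,0,0,0) R0=(0,0,0,0)
Op 2: merge R2<->R1 -> R2=(0,0,0,0) R1=(0,0,0,0)
Op 3: inc R1 by 2 -> R1=(0,2,0,0) value=2
Op 4: inc R2 by 3 -> R2=(0,0,3,0) value=3
Op 5: inc R1 by 4 -> R1=(0,6,0,0) value=6
Op 6: inc R3 by 4 -> R3=(0,0,0,4) value=4
Op 7: merge R3<->R0 -> R3=(0,0,0,4) R0=(0,0,0,4)
Op 8: inc R2 by 2 -> R2=(0,0,5,0) value=5
Op 9: inc R3 by 4 -> R3=(0,0,0,8) value=8

Answer: 8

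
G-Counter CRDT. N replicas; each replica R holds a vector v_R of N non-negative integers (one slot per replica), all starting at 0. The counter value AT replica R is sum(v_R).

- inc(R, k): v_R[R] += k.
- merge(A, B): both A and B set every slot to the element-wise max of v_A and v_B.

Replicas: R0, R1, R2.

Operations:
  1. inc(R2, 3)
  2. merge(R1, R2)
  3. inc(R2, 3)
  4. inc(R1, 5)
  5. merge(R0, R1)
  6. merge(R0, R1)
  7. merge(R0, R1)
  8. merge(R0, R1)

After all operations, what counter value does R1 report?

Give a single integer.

Answer: 8

Derivation:
Op 1: inc R2 by 3 -> R2=(0,0,3) value=3
Op 2: merge R1<->R2 -> R1=(0,0,3) R2=(0,0,3)
Op 3: inc R2 by 3 -> R2=(0,0,6) value=6
Op 4: inc R1 by 5 -> R1=(0,5,3) value=8
Op 5: merge R0<->R1 -> R0=(0,5,3) R1=(0,5,3)
Op 6: merge R0<->R1 -> R0=(0,5,3) R1=(0,5,3)
Op 7: merge R0<->R1 -> R0=(0,5,3) R1=(0,5,3)
Op 8: merge R0<->R1 -> R0=(0,5,3) R1=(0,5,3)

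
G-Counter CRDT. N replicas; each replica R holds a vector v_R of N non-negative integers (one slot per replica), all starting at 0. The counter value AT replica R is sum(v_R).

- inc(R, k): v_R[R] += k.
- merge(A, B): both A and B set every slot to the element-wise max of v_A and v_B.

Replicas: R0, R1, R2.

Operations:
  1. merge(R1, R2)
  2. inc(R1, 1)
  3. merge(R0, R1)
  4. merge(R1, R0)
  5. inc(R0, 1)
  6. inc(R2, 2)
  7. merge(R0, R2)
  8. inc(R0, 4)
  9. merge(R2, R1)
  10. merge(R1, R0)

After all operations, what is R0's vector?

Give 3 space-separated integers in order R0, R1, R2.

Op 1: merge R1<->R2 -> R1=(0,0,0) R2=(0,0,0)
Op 2: inc R1 by 1 -> R1=(0,1,0) value=1
Op 3: merge R0<->R1 -> R0=(0,1,0) R1=(0,1,0)
Op 4: merge R1<->R0 -> R1=(0,1,0) R0=(0,1,0)
Op 5: inc R0 by 1 -> R0=(1,1,0) value=2
Op 6: inc R2 by 2 -> R2=(0,0,2) value=2
Op 7: merge R0<->R2 -> R0=(1,1,2) R2=(1,1,2)
Op 8: inc R0 by 4 -> R0=(5,1,2) value=8
Op 9: merge R2<->R1 -> R2=(1,1,2) R1=(1,1,2)
Op 10: merge R1<->R0 -> R1=(5,1,2) R0=(5,1,2)

Answer: 5 1 2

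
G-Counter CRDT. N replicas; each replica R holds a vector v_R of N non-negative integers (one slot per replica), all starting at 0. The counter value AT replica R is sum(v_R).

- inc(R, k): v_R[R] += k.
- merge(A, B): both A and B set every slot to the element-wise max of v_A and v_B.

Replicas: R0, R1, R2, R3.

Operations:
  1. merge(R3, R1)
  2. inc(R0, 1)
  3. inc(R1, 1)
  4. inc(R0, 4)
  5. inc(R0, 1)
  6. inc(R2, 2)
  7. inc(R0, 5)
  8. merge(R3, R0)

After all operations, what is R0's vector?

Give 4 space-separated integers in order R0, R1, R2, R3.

Op 1: merge R3<->R1 -> R3=(0,0,0,0) R1=(0,0,0,0)
Op 2: inc R0 by 1 -> R0=(1,0,0,0) value=1
Op 3: inc R1 by 1 -> R1=(0,1,0,0) value=1
Op 4: inc R0 by 4 -> R0=(5,0,0,0) value=5
Op 5: inc R0 by 1 -> R0=(6,0,0,0) value=6
Op 6: inc R2 by 2 -> R2=(0,0,2,0) value=2
Op 7: inc R0 by 5 -> R0=(11,0,0,0) value=11
Op 8: merge R3<->R0 -> R3=(11,0,0,0) R0=(11,0,0,0)

Answer: 11 0 0 0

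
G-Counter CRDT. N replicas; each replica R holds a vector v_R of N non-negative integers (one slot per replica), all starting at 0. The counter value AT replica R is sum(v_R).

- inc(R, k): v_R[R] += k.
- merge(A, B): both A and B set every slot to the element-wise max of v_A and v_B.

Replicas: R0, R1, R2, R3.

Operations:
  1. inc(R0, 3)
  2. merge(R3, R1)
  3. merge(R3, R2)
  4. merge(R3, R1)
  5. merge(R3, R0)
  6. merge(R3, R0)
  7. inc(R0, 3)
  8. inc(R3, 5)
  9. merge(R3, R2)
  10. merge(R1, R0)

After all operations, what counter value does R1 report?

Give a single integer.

Op 1: inc R0 by 3 -> R0=(3,0,0,0) value=3
Op 2: merge R3<->R1 -> R3=(0,0,0,0) R1=(0,0,0,0)
Op 3: merge R3<->R2 -> R3=(0,0,0,0) R2=(0,0,0,0)
Op 4: merge R3<->R1 -> R3=(0,0,0,0) R1=(0,0,0,0)
Op 5: merge R3<->R0 -> R3=(3,0,0,0) R0=(3,0,0,0)
Op 6: merge R3<->R0 -> R3=(3,0,0,0) R0=(3,0,0,0)
Op 7: inc R0 by 3 -> R0=(6,0,0,0) value=6
Op 8: inc R3 by 5 -> R3=(3,0,0,5) value=8
Op 9: merge R3<->R2 -> R3=(3,0,0,5) R2=(3,0,0,5)
Op 10: merge R1<->R0 -> R1=(6,0,0,0) R0=(6,0,0,0)

Answer: 6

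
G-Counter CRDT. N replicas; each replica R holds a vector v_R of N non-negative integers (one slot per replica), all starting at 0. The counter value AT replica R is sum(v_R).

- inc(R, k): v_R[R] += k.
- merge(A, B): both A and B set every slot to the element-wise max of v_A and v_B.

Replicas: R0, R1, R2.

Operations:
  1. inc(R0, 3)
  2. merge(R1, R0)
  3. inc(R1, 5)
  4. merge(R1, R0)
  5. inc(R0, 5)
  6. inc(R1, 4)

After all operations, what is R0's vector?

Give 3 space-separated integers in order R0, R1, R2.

Answer: 8 5 0

Derivation:
Op 1: inc R0 by 3 -> R0=(3,0,0) value=3
Op 2: merge R1<->R0 -> R1=(3,0,0) R0=(3,0,0)
Op 3: inc R1 by 5 -> R1=(3,5,0) value=8
Op 4: merge R1<->R0 -> R1=(3,5,0) R0=(3,5,0)
Op 5: inc R0 by 5 -> R0=(8,5,0) value=13
Op 6: inc R1 by 4 -> R1=(3,9,0) value=12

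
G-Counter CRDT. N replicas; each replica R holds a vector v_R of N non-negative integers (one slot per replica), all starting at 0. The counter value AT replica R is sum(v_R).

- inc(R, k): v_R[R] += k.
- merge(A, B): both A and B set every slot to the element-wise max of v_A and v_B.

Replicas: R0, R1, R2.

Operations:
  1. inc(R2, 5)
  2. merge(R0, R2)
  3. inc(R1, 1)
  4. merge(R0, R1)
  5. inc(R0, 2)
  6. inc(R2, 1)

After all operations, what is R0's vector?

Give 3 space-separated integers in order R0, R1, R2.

Answer: 2 1 5

Derivation:
Op 1: inc R2 by 5 -> R2=(0,0,5) value=5
Op 2: merge R0<->R2 -> R0=(0,0,5) R2=(0,0,5)
Op 3: inc R1 by 1 -> R1=(0,1,0) value=1
Op 4: merge R0<->R1 -> R0=(0,1,5) R1=(0,1,5)
Op 5: inc R0 by 2 -> R0=(2,1,5) value=8
Op 6: inc R2 by 1 -> R2=(0,0,6) value=6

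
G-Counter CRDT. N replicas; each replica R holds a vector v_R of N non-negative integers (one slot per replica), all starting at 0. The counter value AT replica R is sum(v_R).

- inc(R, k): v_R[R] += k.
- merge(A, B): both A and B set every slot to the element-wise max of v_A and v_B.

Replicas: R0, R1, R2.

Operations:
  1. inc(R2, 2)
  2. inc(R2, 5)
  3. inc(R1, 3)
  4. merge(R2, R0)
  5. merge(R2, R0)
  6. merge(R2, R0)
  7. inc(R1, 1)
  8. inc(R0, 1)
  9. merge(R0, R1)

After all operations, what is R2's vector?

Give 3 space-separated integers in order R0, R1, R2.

Op 1: inc R2 by 2 -> R2=(0,0,2) value=2
Op 2: inc R2 by 5 -> R2=(0,0,7) value=7
Op 3: inc R1 by 3 -> R1=(0,3,0) value=3
Op 4: merge R2<->R0 -> R2=(0,0,7) R0=(0,0,7)
Op 5: merge R2<->R0 -> R2=(0,0,7) R0=(0,0,7)
Op 6: merge R2<->R0 -> R2=(0,0,7) R0=(0,0,7)
Op 7: inc R1 by 1 -> R1=(0,4,0) value=4
Op 8: inc R0 by 1 -> R0=(1,0,7) value=8
Op 9: merge R0<->R1 -> R0=(1,4,7) R1=(1,4,7)

Answer: 0 0 7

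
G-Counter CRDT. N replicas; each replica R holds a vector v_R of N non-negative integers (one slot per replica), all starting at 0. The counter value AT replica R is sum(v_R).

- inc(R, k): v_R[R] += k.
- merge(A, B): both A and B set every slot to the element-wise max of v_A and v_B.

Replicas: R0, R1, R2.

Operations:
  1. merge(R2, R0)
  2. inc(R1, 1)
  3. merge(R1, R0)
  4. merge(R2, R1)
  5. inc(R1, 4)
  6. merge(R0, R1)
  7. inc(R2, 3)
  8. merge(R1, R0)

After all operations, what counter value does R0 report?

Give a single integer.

Answer: 5

Derivation:
Op 1: merge R2<->R0 -> R2=(0,0,0) R0=(0,0,0)
Op 2: inc R1 by 1 -> R1=(0,1,0) value=1
Op 3: merge R1<->R0 -> R1=(0,1,0) R0=(0,1,0)
Op 4: merge R2<->R1 -> R2=(0,1,0) R1=(0,1,0)
Op 5: inc R1 by 4 -> R1=(0,5,0) value=5
Op 6: merge R0<->R1 -> R0=(0,5,0) R1=(0,5,0)
Op 7: inc R2 by 3 -> R2=(0,1,3) value=4
Op 8: merge R1<->R0 -> R1=(0,5,0) R0=(0,5,0)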